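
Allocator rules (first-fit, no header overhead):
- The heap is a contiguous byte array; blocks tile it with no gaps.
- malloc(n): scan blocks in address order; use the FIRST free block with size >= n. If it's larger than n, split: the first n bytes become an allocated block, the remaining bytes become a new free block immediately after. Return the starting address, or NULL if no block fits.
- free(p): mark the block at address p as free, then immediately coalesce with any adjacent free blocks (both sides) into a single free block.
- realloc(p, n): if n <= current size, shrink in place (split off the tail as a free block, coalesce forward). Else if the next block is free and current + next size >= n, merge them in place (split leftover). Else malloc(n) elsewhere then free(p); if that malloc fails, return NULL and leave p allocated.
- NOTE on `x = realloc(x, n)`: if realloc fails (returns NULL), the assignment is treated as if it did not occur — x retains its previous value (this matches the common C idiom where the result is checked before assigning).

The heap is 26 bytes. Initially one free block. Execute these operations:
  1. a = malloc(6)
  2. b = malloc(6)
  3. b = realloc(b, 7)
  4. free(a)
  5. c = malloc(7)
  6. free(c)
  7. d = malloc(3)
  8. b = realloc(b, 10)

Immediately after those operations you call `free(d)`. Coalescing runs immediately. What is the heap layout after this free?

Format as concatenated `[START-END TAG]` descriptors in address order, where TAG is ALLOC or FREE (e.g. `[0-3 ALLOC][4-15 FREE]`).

Op 1: a = malloc(6) -> a = 0; heap: [0-5 ALLOC][6-25 FREE]
Op 2: b = malloc(6) -> b = 6; heap: [0-5 ALLOC][6-11 ALLOC][12-25 FREE]
Op 3: b = realloc(b, 7) -> b = 6; heap: [0-5 ALLOC][6-12 ALLOC][13-25 FREE]
Op 4: free(a) -> (freed a); heap: [0-5 FREE][6-12 ALLOC][13-25 FREE]
Op 5: c = malloc(7) -> c = 13; heap: [0-5 FREE][6-12 ALLOC][13-19 ALLOC][20-25 FREE]
Op 6: free(c) -> (freed c); heap: [0-5 FREE][6-12 ALLOC][13-25 FREE]
Op 7: d = malloc(3) -> d = 0; heap: [0-2 ALLOC][3-5 FREE][6-12 ALLOC][13-25 FREE]
Op 8: b = realloc(b, 10) -> b = 6; heap: [0-2 ALLOC][3-5 FREE][6-15 ALLOC][16-25 FREE]
free(d): d = 0 -> block [0-2 ALLOC]; mark free, coalesce with adjacent free neighbors -> [0-5 FREE][6-15 ALLOC][16-25 FREE]

Answer: [0-5 FREE][6-15 ALLOC][16-25 FREE]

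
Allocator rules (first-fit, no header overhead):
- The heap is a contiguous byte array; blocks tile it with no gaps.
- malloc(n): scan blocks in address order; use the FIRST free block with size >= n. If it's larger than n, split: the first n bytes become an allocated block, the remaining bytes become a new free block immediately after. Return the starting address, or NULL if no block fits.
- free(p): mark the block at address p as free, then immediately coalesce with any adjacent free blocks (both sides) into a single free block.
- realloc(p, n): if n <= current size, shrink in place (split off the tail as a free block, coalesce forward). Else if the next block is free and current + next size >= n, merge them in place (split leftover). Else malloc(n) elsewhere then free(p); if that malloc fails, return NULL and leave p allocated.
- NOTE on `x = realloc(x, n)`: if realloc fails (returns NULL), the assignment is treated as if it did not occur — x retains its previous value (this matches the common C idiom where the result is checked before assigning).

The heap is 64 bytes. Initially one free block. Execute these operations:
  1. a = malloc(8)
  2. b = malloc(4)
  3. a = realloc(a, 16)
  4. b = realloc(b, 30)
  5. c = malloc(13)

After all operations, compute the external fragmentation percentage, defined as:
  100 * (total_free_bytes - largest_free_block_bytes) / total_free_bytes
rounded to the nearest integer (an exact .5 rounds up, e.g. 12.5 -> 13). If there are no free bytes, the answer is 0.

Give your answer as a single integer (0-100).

Op 1: a = malloc(8) -> a = 0; heap: [0-7 ALLOC][8-63 FREE]
Op 2: b = malloc(4) -> b = 8; heap: [0-7 ALLOC][8-11 ALLOC][12-63 FREE]
Op 3: a = realloc(a, 16) -> a = 12; heap: [0-7 FREE][8-11 ALLOC][12-27 ALLOC][28-63 FREE]
Op 4: b = realloc(b, 30) -> b = 28; heap: [0-11 FREE][12-27 ALLOC][28-57 ALLOC][58-63 FREE]
Op 5: c = malloc(13) -> c = NULL; heap: [0-11 FREE][12-27 ALLOC][28-57 ALLOC][58-63 FREE]
Free blocks: [12 6] total_free=18 largest=12 -> 100*(18-12)/18 = 600/18 ≈ 33.333 -> rounds to 33

Answer: 33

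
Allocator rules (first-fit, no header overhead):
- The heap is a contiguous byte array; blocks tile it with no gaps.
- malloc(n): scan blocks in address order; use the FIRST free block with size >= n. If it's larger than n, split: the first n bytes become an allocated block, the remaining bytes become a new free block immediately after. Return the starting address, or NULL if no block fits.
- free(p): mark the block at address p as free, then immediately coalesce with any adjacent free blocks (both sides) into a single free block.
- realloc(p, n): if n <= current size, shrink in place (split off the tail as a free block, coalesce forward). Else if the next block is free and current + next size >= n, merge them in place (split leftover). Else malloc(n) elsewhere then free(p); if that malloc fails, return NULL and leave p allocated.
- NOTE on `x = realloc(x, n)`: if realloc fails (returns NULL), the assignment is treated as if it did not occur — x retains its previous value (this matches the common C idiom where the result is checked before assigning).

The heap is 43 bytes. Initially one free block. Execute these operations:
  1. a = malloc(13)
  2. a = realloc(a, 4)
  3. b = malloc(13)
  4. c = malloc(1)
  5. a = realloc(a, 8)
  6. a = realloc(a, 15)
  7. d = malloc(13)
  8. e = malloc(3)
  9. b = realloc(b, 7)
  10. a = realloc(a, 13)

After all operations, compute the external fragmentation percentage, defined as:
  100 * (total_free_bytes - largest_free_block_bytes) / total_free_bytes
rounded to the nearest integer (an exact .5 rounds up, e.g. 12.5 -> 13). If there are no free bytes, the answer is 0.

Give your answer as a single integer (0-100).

Op 1: a = malloc(13) -> a = 0; heap: [0-12 ALLOC][13-42 FREE]
Op 2: a = realloc(a, 4) -> a = 0; heap: [0-3 ALLOC][4-42 FREE]
Op 3: b = malloc(13) -> b = 4; heap: [0-3 ALLOC][4-16 ALLOC][17-42 FREE]
Op 4: c = malloc(1) -> c = 17; heap: [0-3 ALLOC][4-16 ALLOC][17-17 ALLOC][18-42 FREE]
Op 5: a = realloc(a, 8) -> a = 18; heap: [0-3 FREE][4-16 ALLOC][17-17 ALLOC][18-25 ALLOC][26-42 FREE]
Op 6: a = realloc(a, 15) -> a = 18; heap: [0-3 FREE][4-16 ALLOC][17-17 ALLOC][18-32 ALLOC][33-42 FREE]
Op 7: d = malloc(13) -> d = NULL; heap: [0-3 FREE][4-16 ALLOC][17-17 ALLOC][18-32 ALLOC][33-42 FREE]
Op 8: e = malloc(3) -> e = 0; heap: [0-2 ALLOC][3-3 FREE][4-16 ALLOC][17-17 ALLOC][18-32 ALLOC][33-42 FREE]
Op 9: b = realloc(b, 7) -> b = 4; heap: [0-2 ALLOC][3-3 FREE][4-10 ALLOC][11-16 FREE][17-17 ALLOC][18-32 ALLOC][33-42 FREE]
Op 10: a = realloc(a, 13) -> a = 18; heap: [0-2 ALLOC][3-3 FREE][4-10 ALLOC][11-16 FREE][17-17 ALLOC][18-30 ALLOC][31-42 FREE]
Free blocks: [1 6 12] total_free=19 largest=12 -> 100*(19-12)/19 = 700/19 ≈ 36.842 -> rounds to 37

Answer: 37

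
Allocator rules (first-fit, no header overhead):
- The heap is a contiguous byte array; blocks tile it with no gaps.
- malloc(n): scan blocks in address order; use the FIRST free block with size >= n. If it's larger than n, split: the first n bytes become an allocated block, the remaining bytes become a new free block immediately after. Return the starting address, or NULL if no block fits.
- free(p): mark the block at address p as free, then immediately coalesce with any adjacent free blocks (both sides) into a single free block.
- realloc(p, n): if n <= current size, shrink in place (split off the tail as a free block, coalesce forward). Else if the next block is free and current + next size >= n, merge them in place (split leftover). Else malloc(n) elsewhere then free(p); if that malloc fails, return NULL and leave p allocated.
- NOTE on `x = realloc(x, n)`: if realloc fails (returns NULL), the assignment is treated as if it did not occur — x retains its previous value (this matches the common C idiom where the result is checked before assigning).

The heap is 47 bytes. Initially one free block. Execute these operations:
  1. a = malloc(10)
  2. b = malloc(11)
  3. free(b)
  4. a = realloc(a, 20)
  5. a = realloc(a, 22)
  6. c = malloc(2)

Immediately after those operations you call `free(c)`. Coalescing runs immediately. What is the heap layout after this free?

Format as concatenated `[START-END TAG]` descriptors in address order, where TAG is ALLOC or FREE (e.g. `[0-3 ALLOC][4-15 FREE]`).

Op 1: a = malloc(10) -> a = 0; heap: [0-9 ALLOC][10-46 FREE]
Op 2: b = malloc(11) -> b = 10; heap: [0-9 ALLOC][10-20 ALLOC][21-46 FREE]
Op 3: free(b) -> (freed b); heap: [0-9 ALLOC][10-46 FREE]
Op 4: a = realloc(a, 20) -> a = 0; heap: [0-19 ALLOC][20-46 FREE]
Op 5: a = realloc(a, 22) -> a = 0; heap: [0-21 ALLOC][22-46 FREE]
Op 6: c = malloc(2) -> c = 22; heap: [0-21 ALLOC][22-23 ALLOC][24-46 FREE]
free(c): c = 22 -> block [22-23 ALLOC]; mark free, coalesce with adjacent free neighbors -> [0-21 ALLOC][22-46 FREE]

Answer: [0-21 ALLOC][22-46 FREE]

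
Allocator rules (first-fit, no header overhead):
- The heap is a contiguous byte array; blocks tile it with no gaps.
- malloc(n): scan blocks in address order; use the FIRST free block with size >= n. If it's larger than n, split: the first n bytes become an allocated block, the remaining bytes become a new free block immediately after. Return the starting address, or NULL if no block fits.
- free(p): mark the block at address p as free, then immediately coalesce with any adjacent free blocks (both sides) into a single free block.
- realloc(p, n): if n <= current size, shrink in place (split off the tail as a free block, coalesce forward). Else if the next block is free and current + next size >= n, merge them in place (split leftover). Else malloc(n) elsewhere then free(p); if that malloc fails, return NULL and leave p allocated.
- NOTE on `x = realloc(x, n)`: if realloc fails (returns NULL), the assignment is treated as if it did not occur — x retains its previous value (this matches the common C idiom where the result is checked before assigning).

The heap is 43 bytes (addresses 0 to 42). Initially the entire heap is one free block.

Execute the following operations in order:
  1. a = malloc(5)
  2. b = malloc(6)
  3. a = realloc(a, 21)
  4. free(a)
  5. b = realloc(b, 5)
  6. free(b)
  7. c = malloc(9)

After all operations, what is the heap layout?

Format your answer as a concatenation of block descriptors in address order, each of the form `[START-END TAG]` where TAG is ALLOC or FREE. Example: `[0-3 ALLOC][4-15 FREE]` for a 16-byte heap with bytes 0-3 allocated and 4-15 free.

Op 1: a = malloc(5) -> a = 0; heap: [0-4 ALLOC][5-42 FREE]
Op 2: b = malloc(6) -> b = 5; heap: [0-4 ALLOC][5-10 ALLOC][11-42 FREE]
Op 3: a = realloc(a, 21) -> a = 11; heap: [0-4 FREE][5-10 ALLOC][11-31 ALLOC][32-42 FREE]
Op 4: free(a) -> (freed a); heap: [0-4 FREE][5-10 ALLOC][11-42 FREE]
Op 5: b = realloc(b, 5) -> b = 5; heap: [0-4 FREE][5-9 ALLOC][10-42 FREE]
Op 6: free(b) -> (freed b); heap: [0-42 FREE]
Op 7: c = malloc(9) -> c = 0; heap: [0-8 ALLOC][9-42 FREE]

Answer: [0-8 ALLOC][9-42 FREE]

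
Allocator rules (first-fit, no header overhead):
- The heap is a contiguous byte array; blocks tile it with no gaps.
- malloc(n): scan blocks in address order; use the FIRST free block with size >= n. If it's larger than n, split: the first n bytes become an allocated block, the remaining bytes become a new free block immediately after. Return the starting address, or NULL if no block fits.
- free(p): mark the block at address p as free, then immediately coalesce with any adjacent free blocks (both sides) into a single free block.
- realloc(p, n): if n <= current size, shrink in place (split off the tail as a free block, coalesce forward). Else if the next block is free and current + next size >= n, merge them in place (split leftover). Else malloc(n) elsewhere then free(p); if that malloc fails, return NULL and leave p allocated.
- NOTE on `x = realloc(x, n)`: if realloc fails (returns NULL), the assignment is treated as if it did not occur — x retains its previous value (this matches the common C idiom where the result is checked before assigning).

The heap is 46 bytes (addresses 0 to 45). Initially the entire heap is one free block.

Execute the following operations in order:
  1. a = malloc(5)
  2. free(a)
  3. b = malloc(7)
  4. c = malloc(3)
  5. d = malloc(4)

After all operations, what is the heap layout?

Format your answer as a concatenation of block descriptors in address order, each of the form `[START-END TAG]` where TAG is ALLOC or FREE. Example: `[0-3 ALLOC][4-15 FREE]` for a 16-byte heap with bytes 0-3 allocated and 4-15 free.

Answer: [0-6 ALLOC][7-9 ALLOC][10-13 ALLOC][14-45 FREE]

Derivation:
Op 1: a = malloc(5) -> a = 0; heap: [0-4 ALLOC][5-45 FREE]
Op 2: free(a) -> (freed a); heap: [0-45 FREE]
Op 3: b = malloc(7) -> b = 0; heap: [0-6 ALLOC][7-45 FREE]
Op 4: c = malloc(3) -> c = 7; heap: [0-6 ALLOC][7-9 ALLOC][10-45 FREE]
Op 5: d = malloc(4) -> d = 10; heap: [0-6 ALLOC][7-9 ALLOC][10-13 ALLOC][14-45 FREE]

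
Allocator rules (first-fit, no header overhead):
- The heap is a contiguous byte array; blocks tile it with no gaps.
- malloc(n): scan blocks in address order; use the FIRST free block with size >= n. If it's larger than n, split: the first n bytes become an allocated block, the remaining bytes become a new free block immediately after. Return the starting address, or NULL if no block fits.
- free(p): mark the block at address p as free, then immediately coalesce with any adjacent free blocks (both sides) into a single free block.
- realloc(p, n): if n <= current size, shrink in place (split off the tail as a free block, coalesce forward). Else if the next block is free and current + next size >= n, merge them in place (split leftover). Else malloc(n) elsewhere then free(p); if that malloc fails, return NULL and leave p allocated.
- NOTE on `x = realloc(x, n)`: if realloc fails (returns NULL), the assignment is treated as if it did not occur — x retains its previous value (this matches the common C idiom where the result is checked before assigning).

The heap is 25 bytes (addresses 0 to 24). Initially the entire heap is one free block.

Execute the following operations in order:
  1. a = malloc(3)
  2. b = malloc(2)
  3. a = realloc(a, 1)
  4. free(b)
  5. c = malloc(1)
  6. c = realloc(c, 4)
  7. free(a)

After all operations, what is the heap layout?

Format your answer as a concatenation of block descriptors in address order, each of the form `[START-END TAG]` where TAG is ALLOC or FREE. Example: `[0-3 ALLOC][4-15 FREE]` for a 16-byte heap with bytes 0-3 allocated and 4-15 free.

Answer: [0-0 FREE][1-4 ALLOC][5-24 FREE]

Derivation:
Op 1: a = malloc(3) -> a = 0; heap: [0-2 ALLOC][3-24 FREE]
Op 2: b = malloc(2) -> b = 3; heap: [0-2 ALLOC][3-4 ALLOC][5-24 FREE]
Op 3: a = realloc(a, 1) -> a = 0; heap: [0-0 ALLOC][1-2 FREE][3-4 ALLOC][5-24 FREE]
Op 4: free(b) -> (freed b); heap: [0-0 ALLOC][1-24 FREE]
Op 5: c = malloc(1) -> c = 1; heap: [0-0 ALLOC][1-1 ALLOC][2-24 FREE]
Op 6: c = realloc(c, 4) -> c = 1; heap: [0-0 ALLOC][1-4 ALLOC][5-24 FREE]
Op 7: free(a) -> (freed a); heap: [0-0 FREE][1-4 ALLOC][5-24 FREE]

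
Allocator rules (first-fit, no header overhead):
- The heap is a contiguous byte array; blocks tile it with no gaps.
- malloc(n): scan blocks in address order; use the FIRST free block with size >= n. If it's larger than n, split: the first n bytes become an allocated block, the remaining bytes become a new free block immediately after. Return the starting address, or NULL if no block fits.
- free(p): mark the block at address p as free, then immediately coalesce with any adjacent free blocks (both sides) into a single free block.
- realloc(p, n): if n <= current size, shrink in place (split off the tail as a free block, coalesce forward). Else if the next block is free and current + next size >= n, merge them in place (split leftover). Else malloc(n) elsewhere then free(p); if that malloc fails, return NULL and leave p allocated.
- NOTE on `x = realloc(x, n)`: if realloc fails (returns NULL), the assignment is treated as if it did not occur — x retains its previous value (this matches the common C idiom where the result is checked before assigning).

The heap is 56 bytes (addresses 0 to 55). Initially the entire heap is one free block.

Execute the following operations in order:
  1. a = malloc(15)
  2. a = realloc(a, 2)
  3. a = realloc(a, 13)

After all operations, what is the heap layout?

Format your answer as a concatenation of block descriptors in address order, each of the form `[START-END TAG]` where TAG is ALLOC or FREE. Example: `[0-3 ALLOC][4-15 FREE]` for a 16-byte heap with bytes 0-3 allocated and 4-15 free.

Op 1: a = malloc(15) -> a = 0; heap: [0-14 ALLOC][15-55 FREE]
Op 2: a = realloc(a, 2) -> a = 0; heap: [0-1 ALLOC][2-55 FREE]
Op 3: a = realloc(a, 13) -> a = 0; heap: [0-12 ALLOC][13-55 FREE]

Answer: [0-12 ALLOC][13-55 FREE]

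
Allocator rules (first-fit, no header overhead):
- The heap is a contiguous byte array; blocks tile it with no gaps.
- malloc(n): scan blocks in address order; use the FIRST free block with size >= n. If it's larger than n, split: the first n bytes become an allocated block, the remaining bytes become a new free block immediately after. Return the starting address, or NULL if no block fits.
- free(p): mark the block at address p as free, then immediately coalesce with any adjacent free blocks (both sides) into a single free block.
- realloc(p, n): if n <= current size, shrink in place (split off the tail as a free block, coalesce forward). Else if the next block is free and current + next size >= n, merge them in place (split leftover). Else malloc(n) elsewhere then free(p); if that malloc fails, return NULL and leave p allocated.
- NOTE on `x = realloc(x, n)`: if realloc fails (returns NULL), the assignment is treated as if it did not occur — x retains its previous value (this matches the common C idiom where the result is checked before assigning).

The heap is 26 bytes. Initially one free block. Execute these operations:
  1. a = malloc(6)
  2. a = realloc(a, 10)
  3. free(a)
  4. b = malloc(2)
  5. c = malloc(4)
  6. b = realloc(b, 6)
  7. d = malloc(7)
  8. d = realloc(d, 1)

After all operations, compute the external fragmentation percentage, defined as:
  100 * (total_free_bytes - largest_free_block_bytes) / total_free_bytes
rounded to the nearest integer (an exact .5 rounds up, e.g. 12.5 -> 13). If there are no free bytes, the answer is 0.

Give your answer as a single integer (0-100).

Answer: 13

Derivation:
Op 1: a = malloc(6) -> a = 0; heap: [0-5 ALLOC][6-25 FREE]
Op 2: a = realloc(a, 10) -> a = 0; heap: [0-9 ALLOC][10-25 FREE]
Op 3: free(a) -> (freed a); heap: [0-25 FREE]
Op 4: b = malloc(2) -> b = 0; heap: [0-1 ALLOC][2-25 FREE]
Op 5: c = malloc(4) -> c = 2; heap: [0-1 ALLOC][2-5 ALLOC][6-25 FREE]
Op 6: b = realloc(b, 6) -> b = 6; heap: [0-1 FREE][2-5 ALLOC][6-11 ALLOC][12-25 FREE]
Op 7: d = malloc(7) -> d = 12; heap: [0-1 FREE][2-5 ALLOC][6-11 ALLOC][12-18 ALLOC][19-25 FREE]
Op 8: d = realloc(d, 1) -> d = 12; heap: [0-1 FREE][2-5 ALLOC][6-11 ALLOC][12-12 ALLOC][13-25 FREE]
Free blocks: [2 13] total_free=15 largest=13 -> 100*(15-13)/15 = 200/15 ≈ 13.333 -> rounds to 13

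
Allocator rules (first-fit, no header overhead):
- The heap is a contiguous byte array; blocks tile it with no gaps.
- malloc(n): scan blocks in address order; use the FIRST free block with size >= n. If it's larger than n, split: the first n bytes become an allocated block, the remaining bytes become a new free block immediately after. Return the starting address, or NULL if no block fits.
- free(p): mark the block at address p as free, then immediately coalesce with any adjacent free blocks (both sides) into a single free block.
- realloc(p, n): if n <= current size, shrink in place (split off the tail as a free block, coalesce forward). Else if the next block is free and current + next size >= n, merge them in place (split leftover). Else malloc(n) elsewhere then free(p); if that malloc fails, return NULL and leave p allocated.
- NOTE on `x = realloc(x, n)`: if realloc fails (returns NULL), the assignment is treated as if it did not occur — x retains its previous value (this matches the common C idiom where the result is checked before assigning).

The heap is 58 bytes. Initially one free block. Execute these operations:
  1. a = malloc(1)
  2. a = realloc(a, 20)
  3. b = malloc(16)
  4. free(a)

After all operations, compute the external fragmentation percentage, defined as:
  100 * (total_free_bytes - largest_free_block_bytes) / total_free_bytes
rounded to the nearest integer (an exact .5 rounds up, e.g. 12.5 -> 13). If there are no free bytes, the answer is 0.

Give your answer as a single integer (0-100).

Op 1: a = malloc(1) -> a = 0; heap: [0-0 ALLOC][1-57 FREE]
Op 2: a = realloc(a, 20) -> a = 0; heap: [0-19 ALLOC][20-57 FREE]
Op 3: b = malloc(16) -> b = 20; heap: [0-19 ALLOC][20-35 ALLOC][36-57 FREE]
Op 4: free(a) -> (freed a); heap: [0-19 FREE][20-35 ALLOC][36-57 FREE]
Free blocks: [20 22] total_free=42 largest=22 -> 100*(42-22)/42 = 2000/42 ≈ 47.619 -> rounds to 48

Answer: 48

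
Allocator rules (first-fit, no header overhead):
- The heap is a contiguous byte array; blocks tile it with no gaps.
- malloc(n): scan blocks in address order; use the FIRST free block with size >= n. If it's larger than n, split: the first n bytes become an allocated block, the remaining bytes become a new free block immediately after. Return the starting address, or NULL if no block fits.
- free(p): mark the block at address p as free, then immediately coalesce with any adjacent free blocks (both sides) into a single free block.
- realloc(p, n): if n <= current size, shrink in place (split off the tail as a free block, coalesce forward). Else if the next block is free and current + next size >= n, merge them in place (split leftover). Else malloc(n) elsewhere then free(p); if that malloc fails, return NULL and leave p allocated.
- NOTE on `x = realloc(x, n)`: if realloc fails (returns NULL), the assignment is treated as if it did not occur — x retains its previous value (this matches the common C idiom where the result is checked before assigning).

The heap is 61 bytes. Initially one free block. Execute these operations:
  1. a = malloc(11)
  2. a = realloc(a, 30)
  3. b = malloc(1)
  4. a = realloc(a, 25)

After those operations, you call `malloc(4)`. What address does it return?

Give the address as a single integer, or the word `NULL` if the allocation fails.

Answer: 25

Derivation:
Op 1: a = malloc(11) -> a = 0; heap: [0-10 ALLOC][11-60 FREE]
Op 2: a = realloc(a, 30) -> a = 0; heap: [0-29 ALLOC][30-60 FREE]
Op 3: b = malloc(1) -> b = 30; heap: [0-29 ALLOC][30-30 ALLOC][31-60 FREE]
Op 4: a = realloc(a, 25) -> a = 0; heap: [0-24 ALLOC][25-29 FREE][30-30 ALLOC][31-60 FREE]
malloc(4): first-fit scan over [0-24 ALLOC][25-29 FREE][30-30 ALLOC][31-60 FREE] -> 25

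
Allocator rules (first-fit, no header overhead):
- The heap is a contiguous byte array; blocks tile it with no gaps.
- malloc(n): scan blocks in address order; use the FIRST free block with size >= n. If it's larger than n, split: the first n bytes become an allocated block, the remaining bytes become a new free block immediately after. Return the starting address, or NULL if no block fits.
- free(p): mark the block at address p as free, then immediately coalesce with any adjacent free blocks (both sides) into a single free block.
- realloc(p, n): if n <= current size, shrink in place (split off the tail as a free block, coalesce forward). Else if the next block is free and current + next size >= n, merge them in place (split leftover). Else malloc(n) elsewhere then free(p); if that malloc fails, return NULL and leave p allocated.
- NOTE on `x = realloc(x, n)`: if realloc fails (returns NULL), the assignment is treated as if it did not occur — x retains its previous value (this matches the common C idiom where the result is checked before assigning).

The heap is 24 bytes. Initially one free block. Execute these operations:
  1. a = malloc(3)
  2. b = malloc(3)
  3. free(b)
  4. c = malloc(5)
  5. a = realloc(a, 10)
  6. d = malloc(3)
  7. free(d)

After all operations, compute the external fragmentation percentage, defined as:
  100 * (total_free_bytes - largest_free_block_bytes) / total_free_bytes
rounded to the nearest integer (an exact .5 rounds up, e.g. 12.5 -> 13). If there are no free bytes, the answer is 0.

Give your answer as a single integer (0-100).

Answer: 33

Derivation:
Op 1: a = malloc(3) -> a = 0; heap: [0-2 ALLOC][3-23 FREE]
Op 2: b = malloc(3) -> b = 3; heap: [0-2 ALLOC][3-5 ALLOC][6-23 FREE]
Op 3: free(b) -> (freed b); heap: [0-2 ALLOC][3-23 FREE]
Op 4: c = malloc(5) -> c = 3; heap: [0-2 ALLOC][3-7 ALLOC][8-23 FREE]
Op 5: a = realloc(a, 10) -> a = 8; heap: [0-2 FREE][3-7 ALLOC][8-17 ALLOC][18-23 FREE]
Op 6: d = malloc(3) -> d = 0; heap: [0-2 ALLOC][3-7 ALLOC][8-17 ALLOC][18-23 FREE]
Op 7: free(d) -> (freed d); heap: [0-2 FREE][3-7 ALLOC][8-17 ALLOC][18-23 FREE]
Free blocks: [3 6] total_free=9 largest=6 -> 100*(9-6)/9 = 300/9 ≈ 33.333 -> rounds to 33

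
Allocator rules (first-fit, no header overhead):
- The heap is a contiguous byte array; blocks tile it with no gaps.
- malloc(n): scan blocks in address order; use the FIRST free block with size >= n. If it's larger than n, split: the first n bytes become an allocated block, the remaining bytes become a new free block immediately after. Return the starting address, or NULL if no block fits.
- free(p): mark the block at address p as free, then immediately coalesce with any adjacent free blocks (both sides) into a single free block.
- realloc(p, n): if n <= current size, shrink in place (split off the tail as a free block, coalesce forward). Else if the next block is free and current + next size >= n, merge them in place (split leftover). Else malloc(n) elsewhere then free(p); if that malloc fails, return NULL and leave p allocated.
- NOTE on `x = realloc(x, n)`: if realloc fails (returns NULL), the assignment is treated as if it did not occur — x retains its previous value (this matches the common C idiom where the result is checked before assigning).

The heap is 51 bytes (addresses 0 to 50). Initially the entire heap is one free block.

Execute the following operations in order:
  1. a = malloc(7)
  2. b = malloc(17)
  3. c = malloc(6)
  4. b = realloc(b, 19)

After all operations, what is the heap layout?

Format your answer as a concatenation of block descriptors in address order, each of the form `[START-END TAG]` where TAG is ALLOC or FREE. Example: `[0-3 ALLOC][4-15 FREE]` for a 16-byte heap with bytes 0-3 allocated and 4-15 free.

Answer: [0-6 ALLOC][7-23 FREE][24-29 ALLOC][30-48 ALLOC][49-50 FREE]

Derivation:
Op 1: a = malloc(7) -> a = 0; heap: [0-6 ALLOC][7-50 FREE]
Op 2: b = malloc(17) -> b = 7; heap: [0-6 ALLOC][7-23 ALLOC][24-50 FREE]
Op 3: c = malloc(6) -> c = 24; heap: [0-6 ALLOC][7-23 ALLOC][24-29 ALLOC][30-50 FREE]
Op 4: b = realloc(b, 19) -> b = 30; heap: [0-6 ALLOC][7-23 FREE][24-29 ALLOC][30-48 ALLOC][49-50 FREE]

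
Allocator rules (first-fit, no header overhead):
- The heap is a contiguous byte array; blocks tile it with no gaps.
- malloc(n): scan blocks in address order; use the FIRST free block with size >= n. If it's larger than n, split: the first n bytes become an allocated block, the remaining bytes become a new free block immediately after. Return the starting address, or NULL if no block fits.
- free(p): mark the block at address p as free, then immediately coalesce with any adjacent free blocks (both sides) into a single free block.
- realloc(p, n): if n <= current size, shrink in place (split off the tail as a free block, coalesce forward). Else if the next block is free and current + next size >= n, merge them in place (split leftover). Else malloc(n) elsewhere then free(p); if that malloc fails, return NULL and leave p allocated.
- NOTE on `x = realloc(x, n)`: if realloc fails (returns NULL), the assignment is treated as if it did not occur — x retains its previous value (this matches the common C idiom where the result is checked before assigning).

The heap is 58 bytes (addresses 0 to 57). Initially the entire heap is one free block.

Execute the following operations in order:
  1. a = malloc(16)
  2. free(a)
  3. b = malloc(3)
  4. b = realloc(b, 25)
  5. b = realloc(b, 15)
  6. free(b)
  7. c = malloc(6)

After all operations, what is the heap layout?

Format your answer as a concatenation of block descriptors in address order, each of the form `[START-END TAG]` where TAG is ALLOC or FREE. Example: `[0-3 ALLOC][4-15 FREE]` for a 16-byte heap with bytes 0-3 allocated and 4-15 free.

Op 1: a = malloc(16) -> a = 0; heap: [0-15 ALLOC][16-57 FREE]
Op 2: free(a) -> (freed a); heap: [0-57 FREE]
Op 3: b = malloc(3) -> b = 0; heap: [0-2 ALLOC][3-57 FREE]
Op 4: b = realloc(b, 25) -> b = 0; heap: [0-24 ALLOC][25-57 FREE]
Op 5: b = realloc(b, 15) -> b = 0; heap: [0-14 ALLOC][15-57 FREE]
Op 6: free(b) -> (freed b); heap: [0-57 FREE]
Op 7: c = malloc(6) -> c = 0; heap: [0-5 ALLOC][6-57 FREE]

Answer: [0-5 ALLOC][6-57 FREE]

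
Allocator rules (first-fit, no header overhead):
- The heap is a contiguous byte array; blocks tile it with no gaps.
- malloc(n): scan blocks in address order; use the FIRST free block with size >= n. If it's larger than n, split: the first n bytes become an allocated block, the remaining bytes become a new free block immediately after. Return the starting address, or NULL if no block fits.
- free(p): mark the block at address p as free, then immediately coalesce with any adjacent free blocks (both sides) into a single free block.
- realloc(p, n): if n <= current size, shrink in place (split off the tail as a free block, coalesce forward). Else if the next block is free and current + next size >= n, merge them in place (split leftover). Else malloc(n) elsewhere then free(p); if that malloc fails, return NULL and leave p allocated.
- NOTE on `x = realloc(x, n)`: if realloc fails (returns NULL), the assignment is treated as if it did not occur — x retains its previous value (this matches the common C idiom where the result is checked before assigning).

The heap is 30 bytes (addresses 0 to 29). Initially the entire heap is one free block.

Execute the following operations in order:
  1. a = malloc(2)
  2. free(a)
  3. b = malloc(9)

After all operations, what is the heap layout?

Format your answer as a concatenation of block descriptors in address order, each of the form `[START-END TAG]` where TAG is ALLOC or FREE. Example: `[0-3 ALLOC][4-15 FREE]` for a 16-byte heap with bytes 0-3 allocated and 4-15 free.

Answer: [0-8 ALLOC][9-29 FREE]

Derivation:
Op 1: a = malloc(2) -> a = 0; heap: [0-1 ALLOC][2-29 FREE]
Op 2: free(a) -> (freed a); heap: [0-29 FREE]
Op 3: b = malloc(9) -> b = 0; heap: [0-8 ALLOC][9-29 FREE]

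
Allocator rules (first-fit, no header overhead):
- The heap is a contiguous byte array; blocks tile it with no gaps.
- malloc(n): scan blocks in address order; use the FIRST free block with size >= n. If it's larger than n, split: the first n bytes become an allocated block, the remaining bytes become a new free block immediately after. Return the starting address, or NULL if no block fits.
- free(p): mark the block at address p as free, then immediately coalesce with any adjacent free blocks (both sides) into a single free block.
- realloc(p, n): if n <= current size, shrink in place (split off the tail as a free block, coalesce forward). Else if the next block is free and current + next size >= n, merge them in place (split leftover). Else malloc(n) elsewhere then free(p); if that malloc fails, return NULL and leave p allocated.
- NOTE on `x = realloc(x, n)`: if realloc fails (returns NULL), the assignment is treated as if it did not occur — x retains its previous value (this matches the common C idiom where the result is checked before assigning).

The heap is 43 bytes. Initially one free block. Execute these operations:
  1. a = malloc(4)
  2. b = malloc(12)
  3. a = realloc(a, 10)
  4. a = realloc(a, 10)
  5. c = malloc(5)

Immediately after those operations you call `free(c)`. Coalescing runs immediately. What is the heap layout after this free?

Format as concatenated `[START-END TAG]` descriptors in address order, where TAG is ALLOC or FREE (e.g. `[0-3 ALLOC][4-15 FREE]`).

Answer: [0-3 FREE][4-15 ALLOC][16-25 ALLOC][26-42 FREE]

Derivation:
Op 1: a = malloc(4) -> a = 0; heap: [0-3 ALLOC][4-42 FREE]
Op 2: b = malloc(12) -> b = 4; heap: [0-3 ALLOC][4-15 ALLOC][16-42 FREE]
Op 3: a = realloc(a, 10) -> a = 16; heap: [0-3 FREE][4-15 ALLOC][16-25 ALLOC][26-42 FREE]
Op 4: a = realloc(a, 10) -> a = 16; heap: [0-3 FREE][4-15 ALLOC][16-25 ALLOC][26-42 FREE]
Op 5: c = malloc(5) -> c = 26; heap: [0-3 FREE][4-15 ALLOC][16-25 ALLOC][26-30 ALLOC][31-42 FREE]
free(c): c = 26 -> block [26-30 ALLOC]; mark free, coalesce with adjacent free neighbors -> [0-3 FREE][4-15 ALLOC][16-25 ALLOC][26-42 FREE]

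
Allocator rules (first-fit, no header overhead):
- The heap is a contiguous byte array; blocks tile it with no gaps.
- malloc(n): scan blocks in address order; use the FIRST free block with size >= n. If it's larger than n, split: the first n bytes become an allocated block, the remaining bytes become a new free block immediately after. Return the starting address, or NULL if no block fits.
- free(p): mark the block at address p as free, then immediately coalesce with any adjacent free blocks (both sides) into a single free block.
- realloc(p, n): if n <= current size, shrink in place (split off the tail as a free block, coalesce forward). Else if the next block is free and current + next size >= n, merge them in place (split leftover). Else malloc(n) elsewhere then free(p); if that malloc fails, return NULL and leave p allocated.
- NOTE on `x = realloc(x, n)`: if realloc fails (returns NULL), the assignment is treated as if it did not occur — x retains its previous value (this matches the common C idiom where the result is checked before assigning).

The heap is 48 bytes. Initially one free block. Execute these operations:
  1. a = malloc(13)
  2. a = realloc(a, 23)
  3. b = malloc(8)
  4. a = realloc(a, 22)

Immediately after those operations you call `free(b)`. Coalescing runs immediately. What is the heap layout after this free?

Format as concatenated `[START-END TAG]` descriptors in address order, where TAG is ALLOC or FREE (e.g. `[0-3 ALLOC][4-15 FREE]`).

Op 1: a = malloc(13) -> a = 0; heap: [0-12 ALLOC][13-47 FREE]
Op 2: a = realloc(a, 23) -> a = 0; heap: [0-22 ALLOC][23-47 FREE]
Op 3: b = malloc(8) -> b = 23; heap: [0-22 ALLOC][23-30 ALLOC][31-47 FREE]
Op 4: a = realloc(a, 22) -> a = 0; heap: [0-21 ALLOC][22-22 FREE][23-30 ALLOC][31-47 FREE]
free(b): b = 23 -> block [23-30 ALLOC]; mark free, coalesce with adjacent free neighbors -> [0-21 ALLOC][22-47 FREE]

Answer: [0-21 ALLOC][22-47 FREE]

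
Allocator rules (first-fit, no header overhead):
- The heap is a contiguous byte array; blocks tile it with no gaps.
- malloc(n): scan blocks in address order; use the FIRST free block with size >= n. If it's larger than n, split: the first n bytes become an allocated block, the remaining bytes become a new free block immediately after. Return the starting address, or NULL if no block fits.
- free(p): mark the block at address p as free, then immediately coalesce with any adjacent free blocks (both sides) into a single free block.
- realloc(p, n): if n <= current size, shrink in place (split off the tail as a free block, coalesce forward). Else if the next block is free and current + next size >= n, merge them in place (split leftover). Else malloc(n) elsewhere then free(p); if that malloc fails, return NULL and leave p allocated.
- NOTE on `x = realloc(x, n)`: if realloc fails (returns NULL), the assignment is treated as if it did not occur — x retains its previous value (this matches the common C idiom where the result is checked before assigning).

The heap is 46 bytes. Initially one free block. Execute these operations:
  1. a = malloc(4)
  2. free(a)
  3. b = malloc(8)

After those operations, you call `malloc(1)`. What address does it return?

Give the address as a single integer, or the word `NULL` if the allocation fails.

Answer: 8

Derivation:
Op 1: a = malloc(4) -> a = 0; heap: [0-3 ALLOC][4-45 FREE]
Op 2: free(a) -> (freed a); heap: [0-45 FREE]
Op 3: b = malloc(8) -> b = 0; heap: [0-7 ALLOC][8-45 FREE]
malloc(1): first-fit scan over [0-7 ALLOC][8-45 FREE] -> 8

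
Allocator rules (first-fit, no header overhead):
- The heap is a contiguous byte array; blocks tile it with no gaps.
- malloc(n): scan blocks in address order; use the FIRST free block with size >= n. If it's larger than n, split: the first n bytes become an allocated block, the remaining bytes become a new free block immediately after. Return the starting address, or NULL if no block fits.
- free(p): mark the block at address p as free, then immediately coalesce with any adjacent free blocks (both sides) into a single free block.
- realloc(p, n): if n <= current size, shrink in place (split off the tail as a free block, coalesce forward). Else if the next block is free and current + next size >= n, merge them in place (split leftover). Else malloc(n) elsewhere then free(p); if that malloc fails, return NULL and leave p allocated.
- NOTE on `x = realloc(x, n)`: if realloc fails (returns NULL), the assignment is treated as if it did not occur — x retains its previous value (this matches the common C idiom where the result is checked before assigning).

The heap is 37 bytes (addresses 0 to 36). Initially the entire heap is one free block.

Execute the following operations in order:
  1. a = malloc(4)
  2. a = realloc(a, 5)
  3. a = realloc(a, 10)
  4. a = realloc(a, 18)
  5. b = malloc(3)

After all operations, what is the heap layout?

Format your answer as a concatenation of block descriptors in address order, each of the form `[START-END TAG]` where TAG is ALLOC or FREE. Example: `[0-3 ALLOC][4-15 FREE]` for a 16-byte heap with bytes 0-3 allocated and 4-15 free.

Answer: [0-17 ALLOC][18-20 ALLOC][21-36 FREE]

Derivation:
Op 1: a = malloc(4) -> a = 0; heap: [0-3 ALLOC][4-36 FREE]
Op 2: a = realloc(a, 5) -> a = 0; heap: [0-4 ALLOC][5-36 FREE]
Op 3: a = realloc(a, 10) -> a = 0; heap: [0-9 ALLOC][10-36 FREE]
Op 4: a = realloc(a, 18) -> a = 0; heap: [0-17 ALLOC][18-36 FREE]
Op 5: b = malloc(3) -> b = 18; heap: [0-17 ALLOC][18-20 ALLOC][21-36 FREE]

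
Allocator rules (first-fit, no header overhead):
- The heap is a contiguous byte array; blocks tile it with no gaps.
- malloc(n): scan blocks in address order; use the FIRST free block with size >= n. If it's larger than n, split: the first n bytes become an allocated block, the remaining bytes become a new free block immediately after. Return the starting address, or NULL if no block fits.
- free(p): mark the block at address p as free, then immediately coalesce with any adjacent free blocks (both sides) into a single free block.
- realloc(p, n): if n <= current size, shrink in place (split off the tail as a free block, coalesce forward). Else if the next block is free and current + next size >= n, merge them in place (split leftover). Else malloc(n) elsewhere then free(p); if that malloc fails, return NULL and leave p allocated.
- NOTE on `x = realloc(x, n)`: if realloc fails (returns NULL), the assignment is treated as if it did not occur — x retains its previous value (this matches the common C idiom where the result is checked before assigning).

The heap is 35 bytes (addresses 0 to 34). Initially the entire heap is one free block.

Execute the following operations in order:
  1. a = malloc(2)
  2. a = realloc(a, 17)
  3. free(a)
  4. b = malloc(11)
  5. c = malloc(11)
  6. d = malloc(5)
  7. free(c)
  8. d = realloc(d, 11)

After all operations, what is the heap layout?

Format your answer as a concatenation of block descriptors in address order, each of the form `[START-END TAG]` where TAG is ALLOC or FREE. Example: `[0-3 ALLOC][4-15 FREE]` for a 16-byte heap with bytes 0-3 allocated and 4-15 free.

Op 1: a = malloc(2) -> a = 0; heap: [0-1 ALLOC][2-34 FREE]
Op 2: a = realloc(a, 17) -> a = 0; heap: [0-16 ALLOC][17-34 FREE]
Op 3: free(a) -> (freed a); heap: [0-34 FREE]
Op 4: b = malloc(11) -> b = 0; heap: [0-10 ALLOC][11-34 FREE]
Op 5: c = malloc(11) -> c = 11; heap: [0-10 ALLOC][11-21 ALLOC][22-34 FREE]
Op 6: d = malloc(5) -> d = 22; heap: [0-10 ALLOC][11-21 ALLOC][22-26 ALLOC][27-34 FREE]
Op 7: free(c) -> (freed c); heap: [0-10 ALLOC][11-21 FREE][22-26 ALLOC][27-34 FREE]
Op 8: d = realloc(d, 11) -> d = 22; heap: [0-10 ALLOC][11-21 FREE][22-32 ALLOC][33-34 FREE]

Answer: [0-10 ALLOC][11-21 FREE][22-32 ALLOC][33-34 FREE]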